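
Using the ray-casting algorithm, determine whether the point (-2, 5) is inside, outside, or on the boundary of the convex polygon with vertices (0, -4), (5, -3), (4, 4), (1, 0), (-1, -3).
The point (-2, 5) lies strictly outside the polygon

Cast a horizontal ray to the right from the query point and count how many polygon edges it crosses (each edge strictly once or zero times, handled with the usual half-open convention). 
Parity of crossings → even ⇒ outside.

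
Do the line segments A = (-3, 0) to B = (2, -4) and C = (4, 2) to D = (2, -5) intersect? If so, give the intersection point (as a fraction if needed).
No (intersection of containing lines falls outside at least one segment)

Parametrize and solve: t = 45/43, s = 38/43. At least one of these is outside [0, 1], so the segments do not intersect.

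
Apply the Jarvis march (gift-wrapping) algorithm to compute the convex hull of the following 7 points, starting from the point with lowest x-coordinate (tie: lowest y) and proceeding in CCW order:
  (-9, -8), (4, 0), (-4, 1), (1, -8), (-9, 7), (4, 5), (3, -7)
Hull (CCW) = [(-9, -8), (1, -8), (3, -7), (4, 0), (4, 5), (-9, 7)]

Jarvis march: at each step, from the current hull vertex p, select the next vertex q as the point such that every other point lies strictly to the left of (or on) the directed line p → q. (Equivalently: for every other point r, the cross product (q − p) × (r − p) ≥ 0.)
Starting point (lowest x, tie lowest y): (-9, -8). Wrap until returning to start. Resulting hull: (-9, -8), (1, -8), (3, -7), (4, 0), (4, 5), (-9, 7).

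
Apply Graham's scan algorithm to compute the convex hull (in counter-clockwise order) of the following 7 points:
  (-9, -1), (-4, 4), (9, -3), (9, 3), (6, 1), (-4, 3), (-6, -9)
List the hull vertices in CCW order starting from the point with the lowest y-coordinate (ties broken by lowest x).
Hull (CCW) = [(-6, -9), (9, -3), (9, 3), (-4, 4), (-9, -1)]

Graham scan procedure:
  1. Find the pivot p₀ = point with lowest y (tie → lowest x): (-6, -9).
  2. Sort the remaining points by polar angle around p₀.
  3. Walk through sorted points, maintaining a stack; pop the top while the last three entries make a non-left turn (cross product ≤ 0).
  4. Final stack is the convex hull in CCW order: (-6, -9), (9, -3), (9, 3), (-4, 4), (-9, -1).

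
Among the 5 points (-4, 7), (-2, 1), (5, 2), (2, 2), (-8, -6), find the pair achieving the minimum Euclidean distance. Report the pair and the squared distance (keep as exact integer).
Pair = ((5, 2), (2, 2)); squared distance = 9

Compute all C(5, 2) = 10 pairwise squared distances (x_i − x_j)² + (y_i − y_j)². The minimum is 9, attained by the pair ((5, 2), (2, 2)).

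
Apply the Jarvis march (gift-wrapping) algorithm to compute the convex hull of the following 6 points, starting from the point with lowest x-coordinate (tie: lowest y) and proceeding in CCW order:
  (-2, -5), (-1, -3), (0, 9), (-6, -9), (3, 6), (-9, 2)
Hull (CCW) = [(-9, 2), (-6, -9), (-2, -5), (-1, -3), (3, 6), (0, 9)]

Jarvis march: at each step, from the current hull vertex p, select the next vertex q as the point such that every other point lies strictly to the left of (or on) the directed line p → q. (Equivalently: for every other point r, the cross product (q − p) × (r − p) ≥ 0.)
Starting point (lowest x, tie lowest y): (-9, 2). Wrap until returning to start. Resulting hull: (-9, 2), (-6, -9), (-2, -5), (-1, -3), (3, 6), (0, 9).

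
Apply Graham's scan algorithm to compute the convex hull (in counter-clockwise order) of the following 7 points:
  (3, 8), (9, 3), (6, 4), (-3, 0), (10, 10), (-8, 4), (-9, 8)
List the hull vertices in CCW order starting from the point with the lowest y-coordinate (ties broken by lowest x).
Hull (CCW) = [(-3, 0), (9, 3), (10, 10), (-9, 8), (-8, 4)]

Graham scan procedure:
  1. Find the pivot p₀ = point with lowest y (tie → lowest x): (-3, 0).
  2. Sort the remaining points by polar angle around p₀.
  3. Walk through sorted points, maintaining a stack; pop the top while the last three entries make a non-left turn (cross product ≤ 0).
  4. Final stack is the convex hull in CCW order: (-3, 0), (9, 3), (10, 10), (-9, 8), (-8, 4).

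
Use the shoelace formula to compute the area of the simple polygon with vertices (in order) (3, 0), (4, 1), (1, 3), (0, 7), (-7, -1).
Area = 73/2

Shoelace formula: Area = (1/2) |Σ_i (x_i · y_{i+1} − x_{i+1} · y_i)| (indices mod n). Compute each cross term:
  (3)(1) − (4)(0) = 3
  (4)(3) − (1)(1) = 11
  (1)(7) − (0)(3) = 7
  (0)(-1) − (-7)(7) = 49
  (-7)(0) − (3)(-1) = 3
Sum = 73, so (signed) Area = 73/2 = 73/2, |Area| = 73/2.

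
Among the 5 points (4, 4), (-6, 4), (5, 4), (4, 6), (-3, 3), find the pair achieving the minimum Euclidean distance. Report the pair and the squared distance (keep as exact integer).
Pair = ((4, 4), (5, 4)); squared distance = 1

Compute all C(5, 2) = 10 pairwise squared distances (x_i − x_j)² + (y_i − y_j)². The minimum is 1, attained by the pair ((4, 4), (5, 4)).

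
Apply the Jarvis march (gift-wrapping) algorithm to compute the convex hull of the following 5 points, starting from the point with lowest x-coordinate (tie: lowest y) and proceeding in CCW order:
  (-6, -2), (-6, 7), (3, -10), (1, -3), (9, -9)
Hull (CCW) = [(-6, -2), (3, -10), (9, -9), (-6, 7)]

Jarvis march: at each step, from the current hull vertex p, select the next vertex q as the point such that every other point lies strictly to the left of (or on) the directed line p → q. (Equivalently: for every other point r, the cross product (q − p) × (r − p) ≥ 0.)
Starting point (lowest x, tie lowest y): (-6, -2). Wrap until returning to start. Resulting hull: (-6, -2), (3, -10), (9, -9), (-6, 7).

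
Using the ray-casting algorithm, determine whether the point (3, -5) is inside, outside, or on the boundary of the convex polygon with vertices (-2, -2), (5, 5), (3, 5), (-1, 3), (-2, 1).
The point (3, -5) lies strictly outside the polygon

Cast a horizontal ray to the right from the query point and count how many polygon edges it crosses (each edge strictly once or zero times, handled with the usual half-open convention). 
Parity of crossings → even ⇒ outside.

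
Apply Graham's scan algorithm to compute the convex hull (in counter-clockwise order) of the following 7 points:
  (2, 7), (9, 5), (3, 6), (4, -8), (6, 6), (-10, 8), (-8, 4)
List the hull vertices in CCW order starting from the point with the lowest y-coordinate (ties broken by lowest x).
Hull (CCW) = [(4, -8), (9, 5), (6, 6), (2, 7), (-10, 8), (-8, 4)]

Graham scan procedure:
  1. Find the pivot p₀ = point with lowest y (tie → lowest x): (4, -8).
  2. Sort the remaining points by polar angle around p₀.
  3. Walk through sorted points, maintaining a stack; pop the top while the last three entries make a non-left turn (cross product ≤ 0).
  4. Final stack is the convex hull in CCW order: (4, -8), (9, 5), (6, 6), (2, 7), (-10, 8), (-8, 4).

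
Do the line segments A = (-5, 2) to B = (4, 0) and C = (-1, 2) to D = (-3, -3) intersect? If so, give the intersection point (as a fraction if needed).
Yes; intersection at (-65/49, 58/49) (t = 20/49 on AB, s = 8/49 on CD)

Parametrize AB as A + t(B − A) = (-5 + 9 t, 2 + -2 t) and CD as C + s(D − C) = (-1 + -2 s, 2 + -5 s). Solve the linear system for (t, s). Determinant = 49 ≠ 0, so a unique intersection of the containing lines exists. Solution: t = 20/49, s = 8/49 — both in [0, 1], so the segments cross. Intersection point: (-65/49, 58/49).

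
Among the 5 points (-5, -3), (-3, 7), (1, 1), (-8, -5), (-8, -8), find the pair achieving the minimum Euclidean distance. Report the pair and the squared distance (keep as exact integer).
Pair = ((-8, -5), (-8, -8)); squared distance = 9

Compute all C(5, 2) = 10 pairwise squared distances (x_i − x_j)² + (y_i − y_j)². The minimum is 9, attained by the pair ((-8, -5), (-8, -8)).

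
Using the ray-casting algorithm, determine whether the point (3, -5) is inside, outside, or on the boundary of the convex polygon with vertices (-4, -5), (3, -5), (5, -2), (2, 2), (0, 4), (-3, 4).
The point (3, -5) lies on the polygon boundary

Boundary check: the query satisfies the collinearity and bounding-box conditions for some polygon edge, so it lies exactly on the boundary.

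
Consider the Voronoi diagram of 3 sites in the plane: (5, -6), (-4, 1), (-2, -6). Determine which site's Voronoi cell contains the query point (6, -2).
Nearest site = (5, -6)

The Voronoi cell of site s contains exactly those query points closer to s than to any other site. Compute squared distances from q = (6, -2) to each site:
  (5 − 6)² + (-6 − -2)² = 17
  (-2 − 6)² + (-6 − -2)² = 80
  (-4 − 6)² + (1 − -2)² = 109
Minimum is attained by (5, -6), so q lies in its Voronoi cell.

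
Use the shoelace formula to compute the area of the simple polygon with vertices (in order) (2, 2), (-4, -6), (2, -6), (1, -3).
Area = 20

Shoelace formula: Area = (1/2) |Σ_i (x_i · y_{i+1} − x_{i+1} · y_i)| (indices mod n). Compute each cross term:
  (2)(-6) − (-4)(2) = -4
  (-4)(-6) − (2)(-6) = 36
  (2)(-3) − (1)(-6) = 0
  (1)(2) − (2)(-3) = 8
Sum = 40, so (signed) Area = 40/2 = 20, |Area| = 20.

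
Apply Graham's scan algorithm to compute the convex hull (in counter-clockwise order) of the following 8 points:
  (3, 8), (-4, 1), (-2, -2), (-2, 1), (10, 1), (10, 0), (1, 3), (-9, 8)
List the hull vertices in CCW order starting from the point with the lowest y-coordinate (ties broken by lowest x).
Hull (CCW) = [(-2, -2), (10, 0), (10, 1), (3, 8), (-9, 8)]

Graham scan procedure:
  1. Find the pivot p₀ = point with lowest y (tie → lowest x): (-2, -2).
  2. Sort the remaining points by polar angle around p₀.
  3. Walk through sorted points, maintaining a stack; pop the top while the last three entries make a non-left turn (cross product ≤ 0).
  4. Final stack is the convex hull in CCW order: (-2, -2), (10, 0), (10, 1), (3, 8), (-9, 8).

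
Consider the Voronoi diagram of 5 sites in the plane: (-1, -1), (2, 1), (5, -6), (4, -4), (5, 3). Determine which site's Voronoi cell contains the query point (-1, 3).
Nearest site = (2, 1)

The Voronoi cell of site s contains exactly those query points closer to s than to any other site. Compute squared distances from q = (-1, 3) to each site:
  (2 − -1)² + (1 − 3)² = 13
  (-1 − -1)² + (-1 − 3)² = 16
  (5 − -1)² + (3 − 3)² = 36
  (4 − -1)² + (-4 − 3)² = 74
  (5 − -1)² + (-6 − 3)² = 117
Minimum is attained by (2, 1), so q lies in its Voronoi cell.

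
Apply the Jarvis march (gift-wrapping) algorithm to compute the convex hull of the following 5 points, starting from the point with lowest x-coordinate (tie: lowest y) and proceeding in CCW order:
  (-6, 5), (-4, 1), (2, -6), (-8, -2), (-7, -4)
Hull (CCW) = [(-8, -2), (-7, -4), (2, -6), (-6, 5)]

Jarvis march: at each step, from the current hull vertex p, select the next vertex q as the point such that every other point lies strictly to the left of (or on) the directed line p → q. (Equivalently: for every other point r, the cross product (q − p) × (r − p) ≥ 0.)
Starting point (lowest x, tie lowest y): (-8, -2). Wrap until returning to start. Resulting hull: (-8, -2), (-7, -4), (2, -6), (-6, 5).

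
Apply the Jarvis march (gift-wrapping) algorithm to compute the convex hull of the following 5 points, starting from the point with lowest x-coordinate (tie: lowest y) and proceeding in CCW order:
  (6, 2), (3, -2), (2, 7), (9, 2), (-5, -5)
Hull (CCW) = [(-5, -5), (3, -2), (9, 2), (2, 7)]

Jarvis march: at each step, from the current hull vertex p, select the next vertex q as the point such that every other point lies strictly to the left of (or on) the directed line p → q. (Equivalently: for every other point r, the cross product (q − p) × (r − p) ≥ 0.)
Starting point (lowest x, tie lowest y): (-5, -5). Wrap until returning to start. Resulting hull: (-5, -5), (3, -2), (9, 2), (2, 7).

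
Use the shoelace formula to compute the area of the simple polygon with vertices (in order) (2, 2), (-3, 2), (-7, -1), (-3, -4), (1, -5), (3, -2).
Area = 47

Shoelace formula: Area = (1/2) |Σ_i (x_i · y_{i+1} − x_{i+1} · y_i)| (indices mod n). Compute each cross term:
  (2)(2) − (-3)(2) = 10
  (-3)(-1) − (-7)(2) = 17
  (-7)(-4) − (-3)(-1) = 25
  (-3)(-5) − (1)(-4) = 19
  (1)(-2) − (3)(-5) = 13
  (3)(2) − (2)(-2) = 10
Sum = 94, so (signed) Area = 94/2 = 47, |Area| = 47.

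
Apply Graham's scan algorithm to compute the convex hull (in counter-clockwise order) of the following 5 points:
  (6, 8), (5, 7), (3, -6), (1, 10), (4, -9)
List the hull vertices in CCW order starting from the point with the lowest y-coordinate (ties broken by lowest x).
Hull (CCW) = [(4, -9), (6, 8), (1, 10), (3, -6)]

Graham scan procedure:
  1. Find the pivot p₀ = point with lowest y (tie → lowest x): (4, -9).
  2. Sort the remaining points by polar angle around p₀.
  3. Walk through sorted points, maintaining a stack; pop the top while the last three entries make a non-left turn (cross product ≤ 0).
  4. Final stack is the convex hull in CCW order: (4, -9), (6, 8), (1, 10), (3, -6).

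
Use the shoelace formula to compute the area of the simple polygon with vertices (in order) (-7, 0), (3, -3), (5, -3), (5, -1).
Area = 15

Shoelace formula: Area = (1/2) |Σ_i (x_i · y_{i+1} − x_{i+1} · y_i)| (indices mod n). Compute each cross term:
  (-7)(-3) − (3)(0) = 21
  (3)(-3) − (5)(-3) = 6
  (5)(-1) − (5)(-3) = 10
  (5)(0) − (-7)(-1) = -7
Sum = 30, so (signed) Area = 30/2 = 15, |Area| = 15.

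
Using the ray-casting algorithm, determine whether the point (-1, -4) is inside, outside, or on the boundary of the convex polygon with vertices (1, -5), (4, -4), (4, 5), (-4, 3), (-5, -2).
The point (-1, -4) lies on the polygon boundary

Boundary check: the query satisfies the collinearity and bounding-box conditions for some polygon edge, so it lies exactly on the boundary.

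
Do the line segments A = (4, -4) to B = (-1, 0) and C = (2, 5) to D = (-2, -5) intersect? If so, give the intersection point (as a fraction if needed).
Yes; intersection at (-8/33, -20/33) (t = 28/33 on AB, s = 37/66 on CD)

Parametrize AB as A + t(B − A) = (4 + -5 t, -4 + 4 t) and CD as C + s(D − C) = (2 + -4 s, 5 + -10 s). Solve the linear system for (t, s). Determinant = -66 ≠ 0, so a unique intersection of the containing lines exists. Solution: t = 28/33, s = 37/66 — both in [0, 1], so the segments cross. Intersection point: (-8/33, -20/33).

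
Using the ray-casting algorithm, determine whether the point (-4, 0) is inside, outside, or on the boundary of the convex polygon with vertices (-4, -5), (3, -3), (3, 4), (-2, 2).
The point (-4, 0) lies strictly outside the polygon

Cast a horizontal ray to the right from the query point and count how many polygon edges it crosses (each edge strictly once or zero times, handled with the usual half-open convention). 
Parity of crossings → even ⇒ outside.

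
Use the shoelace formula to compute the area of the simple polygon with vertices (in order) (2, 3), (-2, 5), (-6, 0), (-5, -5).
Area = 71/2

Shoelace formula: Area = (1/2) |Σ_i (x_i · y_{i+1} − x_{i+1} · y_i)| (indices mod n). Compute each cross term:
  (2)(5) − (-2)(3) = 16
  (-2)(0) − (-6)(5) = 30
  (-6)(-5) − (-5)(0) = 30
  (-5)(3) − (2)(-5) = -5
Sum = 71, so (signed) Area = 71/2 = 71/2, |Area| = 71/2.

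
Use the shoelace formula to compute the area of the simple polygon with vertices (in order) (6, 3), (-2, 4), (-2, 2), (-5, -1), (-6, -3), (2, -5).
Area = 127/2

Shoelace formula: Area = (1/2) |Σ_i (x_i · y_{i+1} − x_{i+1} · y_i)| (indices mod n). Compute each cross term:
  (6)(4) − (-2)(3) = 30
  (-2)(2) − (-2)(4) = 4
  (-2)(-1) − (-5)(2) = 12
  (-5)(-3) − (-6)(-1) = 9
  (-6)(-5) − (2)(-3) = 36
  (2)(3) − (6)(-5) = 36
Sum = 127, so (signed) Area = 127/2 = 127/2, |Area| = 127/2.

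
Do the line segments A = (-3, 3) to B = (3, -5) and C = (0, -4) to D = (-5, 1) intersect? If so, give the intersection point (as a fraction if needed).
No (intersection of containing lines falls outside at least one segment)

Parametrize and solve: t = 2, s = -9/5. At least one of these is outside [0, 1], so the segments do not intersect.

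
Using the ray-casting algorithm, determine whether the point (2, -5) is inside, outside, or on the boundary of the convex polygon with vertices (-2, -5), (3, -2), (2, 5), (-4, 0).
The point (2, -5) lies strictly outside the polygon

Cast a horizontal ray to the right from the query point and count how many polygon edges it crosses (each edge strictly once or zero times, handled with the usual half-open convention). 
Parity of crossings → even ⇒ outside.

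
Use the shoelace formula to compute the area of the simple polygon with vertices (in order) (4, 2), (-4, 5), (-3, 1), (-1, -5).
Area = 73/2

Shoelace formula: Area = (1/2) |Σ_i (x_i · y_{i+1} − x_{i+1} · y_i)| (indices mod n). Compute each cross term:
  (4)(5) − (-4)(2) = 28
  (-4)(1) − (-3)(5) = 11
  (-3)(-5) − (-1)(1) = 16
  (-1)(2) − (4)(-5) = 18
Sum = 73, so (signed) Area = 73/2 = 73/2, |Area| = 73/2.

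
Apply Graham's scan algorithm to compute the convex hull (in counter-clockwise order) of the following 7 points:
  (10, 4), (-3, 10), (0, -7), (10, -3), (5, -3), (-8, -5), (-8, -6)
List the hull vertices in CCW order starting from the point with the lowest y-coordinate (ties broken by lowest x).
Hull (CCW) = [(0, -7), (10, -3), (10, 4), (-3, 10), (-8, -5), (-8, -6)]

Graham scan procedure:
  1. Find the pivot p₀ = point with lowest y (tie → lowest x): (0, -7).
  2. Sort the remaining points by polar angle around p₀.
  3. Walk through sorted points, maintaining a stack; pop the top while the last three entries make a non-left turn (cross product ≤ 0).
  4. Final stack is the convex hull in CCW order: (0, -7), (10, -3), (10, 4), (-3, 10), (-8, -5), (-8, -6).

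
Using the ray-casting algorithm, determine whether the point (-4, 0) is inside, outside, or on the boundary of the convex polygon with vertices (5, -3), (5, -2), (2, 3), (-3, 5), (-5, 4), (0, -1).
The point (-4, 0) lies strictly outside the polygon

Cast a horizontal ray to the right from the query point and count how many polygon edges it crosses (each edge strictly once or zero times, handled with the usual half-open convention). 
Parity of crossings → even ⇒ outside.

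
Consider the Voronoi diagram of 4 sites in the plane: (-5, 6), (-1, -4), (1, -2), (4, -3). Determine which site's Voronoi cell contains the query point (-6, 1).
Nearest site = (-5, 6)

The Voronoi cell of site s contains exactly those query points closer to s than to any other site. Compute squared distances from q = (-6, 1) to each site:
  (-5 − -6)² + (6 − 1)² = 26
  (-1 − -6)² + (-4 − 1)² = 50
  (1 − -6)² + (-2 − 1)² = 58
  (4 − -6)² + (-3 − 1)² = 116
Minimum is attained by (-5, 6), so q lies in its Voronoi cell.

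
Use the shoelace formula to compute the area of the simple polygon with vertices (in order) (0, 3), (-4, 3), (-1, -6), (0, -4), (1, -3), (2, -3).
Area = 28

Shoelace formula: Area = (1/2) |Σ_i (x_i · y_{i+1} − x_{i+1} · y_i)| (indices mod n). Compute each cross term:
  (0)(3) − (-4)(3) = 12
  (-4)(-6) − (-1)(3) = 27
  (-1)(-4) − (0)(-6) = 4
  (0)(-3) − (1)(-4) = 4
  (1)(-3) − (2)(-3) = 3
  (2)(3) − (0)(-3) = 6
Sum = 56, so (signed) Area = 56/2 = 28, |Area| = 28.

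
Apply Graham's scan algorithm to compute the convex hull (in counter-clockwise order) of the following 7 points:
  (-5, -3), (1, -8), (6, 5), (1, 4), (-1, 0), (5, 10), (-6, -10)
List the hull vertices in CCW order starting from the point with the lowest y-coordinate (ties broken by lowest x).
Hull (CCW) = [(-6, -10), (1, -8), (6, 5), (5, 10), (-5, -3)]

Graham scan procedure:
  1. Find the pivot p₀ = point with lowest y (tie → lowest x): (-6, -10).
  2. Sort the remaining points by polar angle around p₀.
  3. Walk through sorted points, maintaining a stack; pop the top while the last three entries make a non-left turn (cross product ≤ 0).
  4. Final stack is the convex hull in CCW order: (-6, -10), (1, -8), (6, 5), (5, 10), (-5, -3).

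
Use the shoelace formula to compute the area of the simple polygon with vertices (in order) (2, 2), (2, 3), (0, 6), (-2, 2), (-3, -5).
Area = 23

Shoelace formula: Area = (1/2) |Σ_i (x_i · y_{i+1} − x_{i+1} · y_i)| (indices mod n). Compute each cross term:
  (2)(3) − (2)(2) = 2
  (2)(6) − (0)(3) = 12
  (0)(2) − (-2)(6) = 12
  (-2)(-5) − (-3)(2) = 16
  (-3)(2) − (2)(-5) = 4
Sum = 46, so (signed) Area = 46/2 = 23, |Area| = 23.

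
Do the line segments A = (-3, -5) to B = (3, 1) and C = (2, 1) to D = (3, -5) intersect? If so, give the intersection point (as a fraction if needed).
Yes; intersection at (15/7, 1/7) (t = 6/7 on AB, s = 1/7 on CD)

Parametrize AB as A + t(B − A) = (-3 + 6 t, -5 + 6 t) and CD as C + s(D − C) = (2 + 1 s, 1 + -6 s). Solve the linear system for (t, s). Determinant = 42 ≠ 0, so a unique intersection of the containing lines exists. Solution: t = 6/7, s = 1/7 — both in [0, 1], so the segments cross. Intersection point: (15/7, 1/7).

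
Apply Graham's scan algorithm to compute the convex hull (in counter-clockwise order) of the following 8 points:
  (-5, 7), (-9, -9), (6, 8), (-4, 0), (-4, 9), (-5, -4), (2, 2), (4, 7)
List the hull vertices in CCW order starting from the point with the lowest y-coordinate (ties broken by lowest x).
Hull (CCW) = [(-9, -9), (2, 2), (6, 8), (-4, 9), (-5, 7)]

Graham scan procedure:
  1. Find the pivot p₀ = point with lowest y (tie → lowest x): (-9, -9).
  2. Sort the remaining points by polar angle around p₀.
  3. Walk through sorted points, maintaining a stack; pop the top while the last three entries make a non-left turn (cross product ≤ 0).
  4. Final stack is the convex hull in CCW order: (-9, -9), (2, 2), (6, 8), (-4, 9), (-5, 7).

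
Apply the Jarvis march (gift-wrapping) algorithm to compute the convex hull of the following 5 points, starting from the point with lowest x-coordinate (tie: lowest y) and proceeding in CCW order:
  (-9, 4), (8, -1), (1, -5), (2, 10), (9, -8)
Hull (CCW) = [(-9, 4), (1, -5), (9, -8), (8, -1), (2, 10)]

Jarvis march: at each step, from the current hull vertex p, select the next vertex q as the point such that every other point lies strictly to the left of (or on) the directed line p → q. (Equivalently: for every other point r, the cross product (q − p) × (r − p) ≥ 0.)
Starting point (lowest x, tie lowest y): (-9, 4). Wrap until returning to start. Resulting hull: (-9, 4), (1, -5), (9, -8), (8, -1), (2, 10).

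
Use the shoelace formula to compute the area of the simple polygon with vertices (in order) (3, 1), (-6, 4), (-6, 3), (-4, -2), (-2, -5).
Area = 77/2

Shoelace formula: Area = (1/2) |Σ_i (x_i · y_{i+1} − x_{i+1} · y_i)| (indices mod n). Compute each cross term:
  (3)(4) − (-6)(1) = 18
  (-6)(3) − (-6)(4) = 6
  (-6)(-2) − (-4)(3) = 24
  (-4)(-5) − (-2)(-2) = 16
  (-2)(1) − (3)(-5) = 13
Sum = 77, so (signed) Area = 77/2 = 77/2, |Area| = 77/2.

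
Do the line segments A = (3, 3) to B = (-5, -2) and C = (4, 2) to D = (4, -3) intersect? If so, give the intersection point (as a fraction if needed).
No (intersection of containing lines falls outside at least one segment)

Parametrize and solve: t = -1/8, s = -13/40. At least one of these is outside [0, 1], so the segments do not intersect.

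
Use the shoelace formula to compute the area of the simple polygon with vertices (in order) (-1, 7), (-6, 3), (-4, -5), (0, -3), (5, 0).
Area = 143/2

Shoelace formula: Area = (1/2) |Σ_i (x_i · y_{i+1} − x_{i+1} · y_i)| (indices mod n). Compute each cross term:
  (-1)(3) − (-6)(7) = 39
  (-6)(-5) − (-4)(3) = 42
  (-4)(-3) − (0)(-5) = 12
  (0)(0) − (5)(-3) = 15
  (5)(7) − (-1)(0) = 35
Sum = 143, so (signed) Area = 143/2 = 143/2, |Area| = 143/2.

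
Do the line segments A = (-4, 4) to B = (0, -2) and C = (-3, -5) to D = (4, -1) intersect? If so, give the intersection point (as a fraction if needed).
No (intersection of containing lines falls outside at least one segment)

Parametrize and solve: t = 67/58, s = 15/29. At least one of these is outside [0, 1], so the segments do not intersect.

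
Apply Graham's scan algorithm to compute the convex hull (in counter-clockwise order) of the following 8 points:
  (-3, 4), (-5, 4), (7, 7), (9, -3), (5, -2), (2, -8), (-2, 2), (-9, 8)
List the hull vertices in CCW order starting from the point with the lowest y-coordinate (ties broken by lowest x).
Hull (CCW) = [(2, -8), (9, -3), (7, 7), (-9, 8)]

Graham scan procedure:
  1. Find the pivot p₀ = point with lowest y (tie → lowest x): (2, -8).
  2. Sort the remaining points by polar angle around p₀.
  3. Walk through sorted points, maintaining a stack; pop the top while the last three entries make a non-left turn (cross product ≤ 0).
  4. Final stack is the convex hull in CCW order: (2, -8), (9, -3), (7, 7), (-9, 8).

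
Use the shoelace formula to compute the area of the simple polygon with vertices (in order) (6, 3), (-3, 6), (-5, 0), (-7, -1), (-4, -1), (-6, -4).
Area = 99/2

Shoelace formula: Area = (1/2) |Σ_i (x_i · y_{i+1} − x_{i+1} · y_i)| (indices mod n). Compute each cross term:
  (6)(6) − (-3)(3) = 45
  (-3)(0) − (-5)(6) = 30
  (-5)(-1) − (-7)(0) = 5
  (-7)(-1) − (-4)(-1) = 3
  (-4)(-4) − (-6)(-1) = 10
  (-6)(3) − (6)(-4) = 6
Sum = 99, so (signed) Area = 99/2 = 99/2, |Area| = 99/2.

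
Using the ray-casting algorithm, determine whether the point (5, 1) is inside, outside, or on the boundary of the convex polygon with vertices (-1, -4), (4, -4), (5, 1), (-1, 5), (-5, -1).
The point (5, 1) lies on the polygon boundary

Boundary check: the query satisfies the collinearity and bounding-box conditions for some polygon edge, so it lies exactly on the boundary.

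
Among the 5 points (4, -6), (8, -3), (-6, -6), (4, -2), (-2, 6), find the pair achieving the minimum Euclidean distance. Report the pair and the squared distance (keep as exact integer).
Pair = ((4, -6), (4, -2)); squared distance = 16

Compute all C(5, 2) = 10 pairwise squared distances (x_i − x_j)² + (y_i − y_j)². The minimum is 16, attained by the pair ((4, -6), (4, -2)).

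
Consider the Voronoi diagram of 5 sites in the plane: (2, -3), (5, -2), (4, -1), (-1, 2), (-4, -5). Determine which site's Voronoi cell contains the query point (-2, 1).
Nearest site = (-1, 2)

The Voronoi cell of site s contains exactly those query points closer to s than to any other site. Compute squared distances from q = (-2, 1) to each site:
  (-1 − -2)² + (2 − 1)² = 2
  (2 − -2)² + (-3 − 1)² = 32
  (-4 − -2)² + (-5 − 1)² = 40
  (4 − -2)² + (-1 − 1)² = 40
  (5 − -2)² + (-2 − 1)² = 58
Minimum is attained by (-1, 2), so q lies in its Voronoi cell.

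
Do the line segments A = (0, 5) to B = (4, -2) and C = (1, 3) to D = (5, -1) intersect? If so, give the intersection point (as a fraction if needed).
Yes; intersection at (4/3, 8/3) (t = 1/3 on AB, s = 1/12 on CD)

Parametrize AB as A + t(B − A) = (0 + 4 t, 5 + -7 t) and CD as C + s(D − C) = (1 + 4 s, 3 + -4 s). Solve the linear system for (t, s). Determinant = -12 ≠ 0, so a unique intersection of the containing lines exists. Solution: t = 1/3, s = 1/12 — both in [0, 1], so the segments cross. Intersection point: (4/3, 8/3).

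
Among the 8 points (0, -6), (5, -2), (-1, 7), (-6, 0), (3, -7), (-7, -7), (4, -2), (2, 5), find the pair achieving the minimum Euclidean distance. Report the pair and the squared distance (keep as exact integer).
Pair = ((5, -2), (4, -2)); squared distance = 1

Compute all C(8, 2) = 28 pairwise squared distances (x_i − x_j)² + (y_i − y_j)². The minimum is 1, attained by the pair ((5, -2), (4, -2)).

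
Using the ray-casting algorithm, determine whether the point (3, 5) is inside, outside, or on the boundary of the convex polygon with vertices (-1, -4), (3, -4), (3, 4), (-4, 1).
The point (3, 5) lies strictly outside the polygon

Cast a horizontal ray to the right from the query point and count how many polygon edges it crosses (each edge strictly once or zero times, handled with the usual half-open convention). 
Parity of crossings → even ⇒ outside.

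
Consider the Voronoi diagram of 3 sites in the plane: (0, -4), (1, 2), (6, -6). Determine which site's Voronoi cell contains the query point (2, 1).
Nearest site = (1, 2)

The Voronoi cell of site s contains exactly those query points closer to s than to any other site. Compute squared distances from q = (2, 1) to each site:
  (1 − 2)² + (2 − 1)² = 2
  (0 − 2)² + (-4 − 1)² = 29
  (6 − 2)² + (-6 − 1)² = 65
Minimum is attained by (1, 2), so q lies in its Voronoi cell.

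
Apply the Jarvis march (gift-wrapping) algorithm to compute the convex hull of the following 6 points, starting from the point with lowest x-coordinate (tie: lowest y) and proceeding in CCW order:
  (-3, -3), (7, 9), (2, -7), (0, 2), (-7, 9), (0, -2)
Hull (CCW) = [(-7, 9), (-3, -3), (2, -7), (7, 9)]

Jarvis march: at each step, from the current hull vertex p, select the next vertex q as the point such that every other point lies strictly to the left of (or on) the directed line p → q. (Equivalently: for every other point r, the cross product (q − p) × (r − p) ≥ 0.)
Starting point (lowest x, tie lowest y): (-7, 9). Wrap until returning to start. Resulting hull: (-7, 9), (-3, -3), (2, -7), (7, 9).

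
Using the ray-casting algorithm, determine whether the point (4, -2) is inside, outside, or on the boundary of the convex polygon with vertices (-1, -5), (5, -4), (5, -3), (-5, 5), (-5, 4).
The point (4, -2) lies strictly outside the polygon

Cast a horizontal ray to the right from the query point and count how many polygon edges it crosses (each edge strictly once or zero times, handled with the usual half-open convention). 
Parity of crossings → even ⇒ outside.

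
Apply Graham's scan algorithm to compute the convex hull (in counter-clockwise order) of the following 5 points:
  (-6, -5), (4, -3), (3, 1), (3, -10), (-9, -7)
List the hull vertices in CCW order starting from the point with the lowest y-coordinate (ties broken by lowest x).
Hull (CCW) = [(3, -10), (4, -3), (3, 1), (-9, -7)]

Graham scan procedure:
  1. Find the pivot p₀ = point with lowest y (tie → lowest x): (3, -10).
  2. Sort the remaining points by polar angle around p₀.
  3. Walk through sorted points, maintaining a stack; pop the top while the last three entries make a non-left turn (cross product ≤ 0).
  4. Final stack is the convex hull in CCW order: (3, -10), (4, -3), (3, 1), (-9, -7).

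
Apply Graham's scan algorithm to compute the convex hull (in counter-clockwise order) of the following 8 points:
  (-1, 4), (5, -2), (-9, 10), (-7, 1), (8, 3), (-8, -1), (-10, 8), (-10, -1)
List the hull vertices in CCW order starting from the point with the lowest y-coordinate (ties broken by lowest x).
Hull (CCW) = [(5, -2), (8, 3), (-9, 10), (-10, 8), (-10, -1)]

Graham scan procedure:
  1. Find the pivot p₀ = point with lowest y (tie → lowest x): (5, -2).
  2. Sort the remaining points by polar angle around p₀.
  3. Walk through sorted points, maintaining a stack; pop the top while the last three entries make a non-left turn (cross product ≤ 0).
  4. Final stack is the convex hull in CCW order: (5, -2), (8, 3), (-9, 10), (-10, 8), (-10, -1).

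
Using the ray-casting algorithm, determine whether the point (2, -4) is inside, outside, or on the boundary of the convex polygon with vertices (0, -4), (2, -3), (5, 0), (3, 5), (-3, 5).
The point (2, -4) lies strictly outside the polygon

Cast a horizontal ray to the right from the query point and count how many polygon edges it crosses (each edge strictly once or zero times, handled with the usual half-open convention). 
Parity of crossings → even ⇒ outside.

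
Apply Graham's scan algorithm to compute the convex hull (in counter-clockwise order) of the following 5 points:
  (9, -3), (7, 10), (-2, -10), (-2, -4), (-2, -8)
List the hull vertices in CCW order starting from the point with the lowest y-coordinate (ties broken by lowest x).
Hull (CCW) = [(-2, -10), (9, -3), (7, 10), (-2, -4)]

Graham scan procedure:
  1. Find the pivot p₀ = point with lowest y (tie → lowest x): (-2, -10).
  2. Sort the remaining points by polar angle around p₀.
  3. Walk through sorted points, maintaining a stack; pop the top while the last three entries make a non-left turn (cross product ≤ 0).
  4. Final stack is the convex hull in CCW order: (-2, -10), (9, -3), (7, 10), (-2, -4).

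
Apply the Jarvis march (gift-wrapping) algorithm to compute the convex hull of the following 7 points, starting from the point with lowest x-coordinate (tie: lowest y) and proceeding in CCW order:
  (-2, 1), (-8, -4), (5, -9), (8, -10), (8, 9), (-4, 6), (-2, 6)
Hull (CCW) = [(-8, -4), (5, -9), (8, -10), (8, 9), (-4, 6)]

Jarvis march: at each step, from the current hull vertex p, select the next vertex q as the point such that every other point lies strictly to the left of (or on) the directed line p → q. (Equivalently: for every other point r, the cross product (q − p) × (r − p) ≥ 0.)
Starting point (lowest x, tie lowest y): (-8, -4). Wrap until returning to start. Resulting hull: (-8, -4), (5, -9), (8, -10), (8, 9), (-4, 6).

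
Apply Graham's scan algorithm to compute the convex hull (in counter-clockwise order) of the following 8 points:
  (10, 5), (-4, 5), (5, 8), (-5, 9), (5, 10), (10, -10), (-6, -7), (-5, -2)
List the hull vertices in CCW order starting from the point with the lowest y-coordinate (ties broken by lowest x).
Hull (CCW) = [(10, -10), (10, 5), (5, 10), (-5, 9), (-6, -7)]

Graham scan procedure:
  1. Find the pivot p₀ = point with lowest y (tie → lowest x): (10, -10).
  2. Sort the remaining points by polar angle around p₀.
  3. Walk through sorted points, maintaining a stack; pop the top while the last three entries make a non-left turn (cross product ≤ 0).
  4. Final stack is the convex hull in CCW order: (10, -10), (10, 5), (5, 10), (-5, 9), (-6, -7).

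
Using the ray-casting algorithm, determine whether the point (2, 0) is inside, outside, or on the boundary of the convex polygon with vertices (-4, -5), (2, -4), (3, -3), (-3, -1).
The point (2, 0) lies strictly outside the polygon

Cast a horizontal ray to the right from the query point and count how many polygon edges it crosses (each edge strictly once or zero times, handled with the usual half-open convention). 
Parity of crossings → even ⇒ outside.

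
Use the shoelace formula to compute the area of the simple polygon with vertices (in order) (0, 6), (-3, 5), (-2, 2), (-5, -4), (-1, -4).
Area = 25

Shoelace formula: Area = (1/2) |Σ_i (x_i · y_{i+1} − x_{i+1} · y_i)| (indices mod n). Compute each cross term:
  (0)(5) − (-3)(6) = 18
  (-3)(2) − (-2)(5) = 4
  (-2)(-4) − (-5)(2) = 18
  (-5)(-4) − (-1)(-4) = 16
  (-1)(6) − (0)(-4) = -6
Sum = 50, so (signed) Area = 50/2 = 25, |Area| = 25.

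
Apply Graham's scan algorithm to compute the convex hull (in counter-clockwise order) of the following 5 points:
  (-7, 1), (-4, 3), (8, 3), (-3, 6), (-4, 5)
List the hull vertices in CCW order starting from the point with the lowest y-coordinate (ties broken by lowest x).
Hull (CCW) = [(-7, 1), (8, 3), (-3, 6), (-4, 5)]

Graham scan procedure:
  1. Find the pivot p₀ = point with lowest y (tie → lowest x): (-7, 1).
  2. Sort the remaining points by polar angle around p₀.
  3. Walk through sorted points, maintaining a stack; pop the top while the last three entries make a non-left turn (cross product ≤ 0).
  4. Final stack is the convex hull in CCW order: (-7, 1), (8, 3), (-3, 6), (-4, 5).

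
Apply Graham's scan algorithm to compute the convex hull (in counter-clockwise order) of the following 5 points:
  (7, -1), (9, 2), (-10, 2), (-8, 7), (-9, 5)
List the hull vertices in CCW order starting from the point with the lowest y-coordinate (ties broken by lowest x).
Hull (CCW) = [(7, -1), (9, 2), (-8, 7), (-9, 5), (-10, 2)]

Graham scan procedure:
  1. Find the pivot p₀ = point with lowest y (tie → lowest x): (7, -1).
  2. Sort the remaining points by polar angle around p₀.
  3. Walk through sorted points, maintaining a stack; pop the top while the last three entries make a non-left turn (cross product ≤ 0).
  4. Final stack is the convex hull in CCW order: (7, -1), (9, 2), (-8, 7), (-9, 5), (-10, 2).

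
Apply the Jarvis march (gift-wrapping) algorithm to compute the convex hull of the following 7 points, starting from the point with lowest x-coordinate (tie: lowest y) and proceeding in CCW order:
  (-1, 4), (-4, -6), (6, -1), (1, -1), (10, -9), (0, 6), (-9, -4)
Hull (CCW) = [(-9, -4), (-4, -6), (10, -9), (6, -1), (0, 6)]

Jarvis march: at each step, from the current hull vertex p, select the next vertex q as the point such that every other point lies strictly to the left of (or on) the directed line p → q. (Equivalently: for every other point r, the cross product (q − p) × (r − p) ≥ 0.)
Starting point (lowest x, tie lowest y): (-9, -4). Wrap until returning to start. Resulting hull: (-9, -4), (-4, -6), (10, -9), (6, -1), (0, 6).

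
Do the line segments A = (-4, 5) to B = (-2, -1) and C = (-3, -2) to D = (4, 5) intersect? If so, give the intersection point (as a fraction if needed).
Yes; intersection at (-2, -1) (t = 1 on AB, s = 1/7 on CD)

Parametrize AB as A + t(B − A) = (-4 + 2 t, 5 + -6 t) and CD as C + s(D − C) = (-3 + 7 s, -2 + 7 s). Solve the linear system for (t, s). Determinant = -56 ≠ 0, so a unique intersection of the containing lines exists. Solution: t = 1, s = 1/7 — both in [0, 1], so the segments cross. Intersection point: (-2, -1).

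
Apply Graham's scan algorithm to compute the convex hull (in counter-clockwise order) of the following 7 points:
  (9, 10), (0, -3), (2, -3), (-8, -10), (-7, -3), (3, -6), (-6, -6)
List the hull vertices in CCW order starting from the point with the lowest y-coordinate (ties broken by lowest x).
Hull (CCW) = [(-8, -10), (3, -6), (9, 10), (-7, -3)]

Graham scan procedure:
  1. Find the pivot p₀ = point with lowest y (tie → lowest x): (-8, -10).
  2. Sort the remaining points by polar angle around p₀.
  3. Walk through sorted points, maintaining a stack; pop the top while the last three entries make a non-left turn (cross product ≤ 0).
  4. Final stack is the convex hull in CCW order: (-8, -10), (3, -6), (9, 10), (-7, -3).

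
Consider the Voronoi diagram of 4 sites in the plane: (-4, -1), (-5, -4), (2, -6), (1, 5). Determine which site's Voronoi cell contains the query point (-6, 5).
Nearest site = (-4, -1)

The Voronoi cell of site s contains exactly those query points closer to s than to any other site. Compute squared distances from q = (-6, 5) to each site:
  (-4 − -6)² + (-1 − 5)² = 40
  (1 − -6)² + (5 − 5)² = 49
  (-5 − -6)² + (-4 − 5)² = 82
  (2 − -6)² + (-6 − 5)² = 185
Minimum is attained by (-4, -1), so q lies in its Voronoi cell.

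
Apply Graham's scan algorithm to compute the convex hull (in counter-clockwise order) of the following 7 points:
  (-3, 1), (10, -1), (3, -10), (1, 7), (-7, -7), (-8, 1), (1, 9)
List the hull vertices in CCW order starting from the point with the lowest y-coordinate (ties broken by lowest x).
Hull (CCW) = [(3, -10), (10, -1), (1, 9), (-8, 1), (-7, -7)]

Graham scan procedure:
  1. Find the pivot p₀ = point with lowest y (tie → lowest x): (3, -10).
  2. Sort the remaining points by polar angle around p₀.
  3. Walk through sorted points, maintaining a stack; pop the top while the last three entries make a non-left turn (cross product ≤ 0).
  4. Final stack is the convex hull in CCW order: (3, -10), (10, -1), (1, 9), (-8, 1), (-7, -7).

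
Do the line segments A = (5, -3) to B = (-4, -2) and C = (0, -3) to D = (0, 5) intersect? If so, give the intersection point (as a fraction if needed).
Yes; intersection at (0, -22/9) (t = 5/9 on AB, s = 5/72 on CD)

Parametrize AB as A + t(B − A) = (5 + -9 t, -3 + 1 t) and CD as C + s(D − C) = (0 + 0 s, -3 + 8 s). Solve the linear system for (t, s). Determinant = 72 ≠ 0, so a unique intersection of the containing lines exists. Solution: t = 5/9, s = 5/72 — both in [0, 1], so the segments cross. Intersection point: (0, -22/9).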